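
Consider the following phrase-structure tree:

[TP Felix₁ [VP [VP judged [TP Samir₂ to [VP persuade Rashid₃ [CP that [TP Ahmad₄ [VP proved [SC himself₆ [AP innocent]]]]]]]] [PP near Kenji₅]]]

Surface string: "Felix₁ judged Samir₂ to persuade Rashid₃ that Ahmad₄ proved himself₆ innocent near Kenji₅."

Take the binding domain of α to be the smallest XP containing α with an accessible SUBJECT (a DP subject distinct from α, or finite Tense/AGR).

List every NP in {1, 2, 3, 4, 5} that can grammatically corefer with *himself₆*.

{4}

*himself* is an anaphor, so Principle A applies: it must be bound in its binding domain.
Binding domain of *himself₆*: the embedded TP, whose subject is Ahmad₄.
*Felix₁* c-commands the anaphor but is outside its binding domain → cannot satisfy Principle A.
*Samir₂* c-commands the anaphor but is outside its binding domain → cannot satisfy Principle A.
*Rashid₃* c-commands the anaphor but is outside its binding domain → cannot satisfy Principle A.
*Ahmad₄* c-commands the anaphor within its binding domain → licit binder.
*Kenji₅* does not c-command the anaphor → cannot bind it.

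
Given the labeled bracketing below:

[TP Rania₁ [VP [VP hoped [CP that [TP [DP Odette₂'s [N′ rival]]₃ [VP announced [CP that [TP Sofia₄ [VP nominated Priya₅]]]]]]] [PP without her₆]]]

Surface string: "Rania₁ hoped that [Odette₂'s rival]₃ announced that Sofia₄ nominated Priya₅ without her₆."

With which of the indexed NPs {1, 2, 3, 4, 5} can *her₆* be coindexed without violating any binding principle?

*her* is a pronoun, so Principle B applies: it must be free in its binding domain.
Binding domain of *her₆*: the matrix TP, whose subject is Rania₁.
*Rania₁* c-commands the pronoun within its binding domain → coindexation would violate Principle B.
*Odette₂* and the pronoun do not c-command one another → neither Principle B nor Principle C is at stake; coindexation permitted.
*[Odette₂'s rival]₃* and the pronoun do not c-command one another → neither Principle B nor Principle C is at stake; coindexation permitted.
*Sofia₄* and the pronoun do not c-command one another → neither Principle B nor Principle C is at stake; coindexation permitted.
*Priya₅* and the pronoun do not c-command one another → neither Principle B nor Principle C is at stake; coindexation permitted.

{2, 3, 4, 5}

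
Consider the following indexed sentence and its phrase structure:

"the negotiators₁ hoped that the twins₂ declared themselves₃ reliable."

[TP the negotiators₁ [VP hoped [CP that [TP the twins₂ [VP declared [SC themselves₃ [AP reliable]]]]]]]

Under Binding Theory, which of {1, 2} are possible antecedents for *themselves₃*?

*themselves* is an anaphor, so Principle A applies: it must be bound in its binding domain.
Binding domain of *themselves₃*: the embedded TP, whose subject is the twins₂.
*the negotiators₁* c-commands the anaphor but is outside its binding domain → cannot satisfy Principle A.
*the twins₂* c-commands the anaphor within its binding domain → licit binder.

{2}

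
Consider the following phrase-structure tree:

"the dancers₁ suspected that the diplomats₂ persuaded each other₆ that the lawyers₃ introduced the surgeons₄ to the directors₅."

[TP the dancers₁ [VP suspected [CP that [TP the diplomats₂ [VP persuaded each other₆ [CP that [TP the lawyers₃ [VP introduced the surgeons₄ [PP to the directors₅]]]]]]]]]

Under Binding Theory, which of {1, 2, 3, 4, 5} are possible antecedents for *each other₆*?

*each other* is an anaphor, so Principle A applies: it must be bound in its binding domain.
Binding domain of *each other₆*: the embedded TP, whose subject is the diplomats₂.
*the dancers₁* c-commands the anaphor but is outside its binding domain → cannot satisfy Principle A.
*the diplomats₂* c-commands the anaphor within its binding domain → licit binder.
*the lawyers₃* does not c-command the anaphor → cannot bind it.
*the surgeons₄* does not c-command the anaphor → cannot bind it.
*the directors₅* does not c-command the anaphor → cannot bind it.

{2}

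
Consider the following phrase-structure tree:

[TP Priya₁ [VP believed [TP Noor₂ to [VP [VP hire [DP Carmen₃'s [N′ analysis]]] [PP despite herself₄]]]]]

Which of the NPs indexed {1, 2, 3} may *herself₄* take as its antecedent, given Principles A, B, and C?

*herself* is an anaphor, so Principle A applies: it must be bound in its binding domain.
Binding domain of *herself₄*: the embedded TP, whose subject is Noor₂.
*Priya₁* c-commands the anaphor but is outside its binding domain → cannot satisfy Principle A.
*Noor₂* c-commands the anaphor within its binding domain → licit binder.
*Carmen₃* does not c-command the anaphor → cannot bind it.

{2}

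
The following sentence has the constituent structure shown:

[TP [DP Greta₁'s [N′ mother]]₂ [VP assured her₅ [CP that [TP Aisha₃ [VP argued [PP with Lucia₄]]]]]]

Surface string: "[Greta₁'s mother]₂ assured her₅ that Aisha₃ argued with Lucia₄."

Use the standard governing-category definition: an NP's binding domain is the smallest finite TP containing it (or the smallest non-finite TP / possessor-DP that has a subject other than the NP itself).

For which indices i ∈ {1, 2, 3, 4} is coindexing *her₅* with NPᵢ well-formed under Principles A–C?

{1}

*her* is a pronoun, so Principle B applies: it must be free in its binding domain.
Binding domain of *her₅*: the matrix TP, whose subject is [Greta₁'s mother]₂.
*Greta₁* and the pronoun do not c-command one another → neither Principle B nor Principle C is at stake; coindexation permitted.
*[Greta₁'s mother]₂* c-commands the pronoun within its binding domain → coindexation would violate Principle B.
*Aisha₃*: the pronoun c-commands this R-expression → coindexation would violate Principle C on *Aisha₃*.
*Lucia₄*: the pronoun c-commands this R-expression → coindexation would violate Principle C on *Lucia₄*.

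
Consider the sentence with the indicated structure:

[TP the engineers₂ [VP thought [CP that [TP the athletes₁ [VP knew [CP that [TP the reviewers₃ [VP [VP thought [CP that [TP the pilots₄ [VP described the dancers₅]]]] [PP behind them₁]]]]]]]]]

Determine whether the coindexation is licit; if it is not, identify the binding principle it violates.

grammatical

The two coindexed NPs are *the athletes₁* and *them₁*.
*them₁* is a pronoun; its binding domain is the embedded TP, whose subject is the reviewers₃. Within that domain it is c-commanded only by *the reviewers₃*, which carries a different index — the pronoun is free locally, so Principle B holds.
*the athletes₁* is an R-expression; *them₁* does not c-command it, and no other NP shares its index, so Principle C is satisfied.
All principles are respected.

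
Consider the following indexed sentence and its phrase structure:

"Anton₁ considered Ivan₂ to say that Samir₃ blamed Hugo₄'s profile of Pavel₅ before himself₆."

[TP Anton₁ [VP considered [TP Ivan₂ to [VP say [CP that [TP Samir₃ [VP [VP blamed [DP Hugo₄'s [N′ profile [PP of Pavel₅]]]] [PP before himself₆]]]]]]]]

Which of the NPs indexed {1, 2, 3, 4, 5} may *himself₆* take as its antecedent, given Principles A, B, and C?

*himself* is an anaphor, so Principle A applies: it must be bound in its binding domain.
Binding domain of *himself₆*: the embedded TP, whose subject is Samir₃.
*Anton₁* c-commands the anaphor but is outside its binding domain → cannot satisfy Principle A.
*Ivan₂* c-commands the anaphor but is outside its binding domain → cannot satisfy Principle A.
*Samir₃* c-commands the anaphor within its binding domain → licit binder.
*Hugo₄* does not c-command the anaphor → cannot bind it.
*Pavel₅* does not c-command the anaphor → cannot bind it.

{3}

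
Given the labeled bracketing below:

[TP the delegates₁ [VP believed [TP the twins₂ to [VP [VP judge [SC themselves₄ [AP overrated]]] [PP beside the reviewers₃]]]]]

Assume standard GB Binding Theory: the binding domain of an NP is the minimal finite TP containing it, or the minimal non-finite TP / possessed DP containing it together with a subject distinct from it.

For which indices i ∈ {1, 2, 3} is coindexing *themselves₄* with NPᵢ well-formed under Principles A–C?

*themselves* is an anaphor, so Principle A applies: it must be bound in its binding domain.
Binding domain of *themselves₄*: the embedded TP, whose subject is the twins₂.
*the delegates₁* c-commands the anaphor but is outside its binding domain → cannot satisfy Principle A.
*the twins₂* c-commands the anaphor within its binding domain → licit binder.
*the reviewers₃* does not c-command the anaphor → cannot bind it.

{2}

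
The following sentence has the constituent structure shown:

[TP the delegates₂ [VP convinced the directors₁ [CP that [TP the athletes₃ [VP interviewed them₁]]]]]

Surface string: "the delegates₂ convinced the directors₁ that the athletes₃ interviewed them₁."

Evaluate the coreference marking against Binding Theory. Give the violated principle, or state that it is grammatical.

grammatical

The two coindexed NPs are *the directors₁* and *them₁*.
*them₁* is a pronoun; its binding domain is the embedded TP, whose subject is the athletes₃. Within that domain it is c-commanded only by *the athletes₃*, which carries a different index — the pronoun is free locally, so Principle B holds.
*the directors₁* is an R-expression; *them₁* does not c-command it, and no other NP shares its index, so Principle C is satisfied.
All principles are respected.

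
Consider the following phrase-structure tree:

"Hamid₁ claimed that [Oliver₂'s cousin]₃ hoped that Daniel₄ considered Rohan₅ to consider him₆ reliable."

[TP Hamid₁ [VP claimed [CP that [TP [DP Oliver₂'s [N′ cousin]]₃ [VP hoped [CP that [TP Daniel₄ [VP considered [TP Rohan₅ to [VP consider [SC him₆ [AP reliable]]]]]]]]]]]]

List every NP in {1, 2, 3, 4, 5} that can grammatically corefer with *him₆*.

{1, 2, 3, 4}

*him* is a pronoun, so Principle B applies: it must be free in its binding domain.
Binding domain of *him₆*: the embedded TP, whose subject is Rohan₅.
*Hamid₁* c-commands the pronoun but from outside its binding domain, and is not c-commanded by it → coindexation permitted.
*Oliver₂* and the pronoun do not c-command one another → neither Principle B nor Principle C is at stake; coindexation permitted.
*[Oliver₂'s cousin]₃* c-commands the pronoun but from outside its binding domain, and is not c-commanded by it → coindexation permitted.
*Daniel₄* c-commands the pronoun but from outside its binding domain, and is not c-commanded by it → coindexation permitted.
*Rohan₅* c-commands the pronoun within its binding domain → coindexation would violate Principle B.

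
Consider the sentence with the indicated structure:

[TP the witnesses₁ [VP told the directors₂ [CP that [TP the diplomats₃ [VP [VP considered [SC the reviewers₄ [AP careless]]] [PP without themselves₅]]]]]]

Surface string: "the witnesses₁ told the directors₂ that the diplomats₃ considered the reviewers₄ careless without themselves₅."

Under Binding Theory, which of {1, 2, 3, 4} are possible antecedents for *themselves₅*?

{3}

*themselves* is an anaphor, so Principle A applies: it must be bound in its binding domain.
Binding domain of *themselves₅*: the embedded TP, whose subject is the diplomats₃.
*the witnesses₁* c-commands the anaphor but is outside its binding domain → cannot satisfy Principle A.
*the directors₂* c-commands the anaphor but is outside its binding domain → cannot satisfy Principle A.
*the diplomats₃* c-commands the anaphor within its binding domain → licit binder.
*the reviewers₄* does not c-command the anaphor → cannot bind it.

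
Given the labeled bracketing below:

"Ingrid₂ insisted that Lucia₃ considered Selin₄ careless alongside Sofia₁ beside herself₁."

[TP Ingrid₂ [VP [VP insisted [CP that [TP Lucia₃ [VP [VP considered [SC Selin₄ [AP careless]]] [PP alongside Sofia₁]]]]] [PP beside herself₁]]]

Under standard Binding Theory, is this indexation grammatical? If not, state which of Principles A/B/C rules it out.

The two coindexed NPs are *Sofia₁* and *herself₁*.
*herself₁* is an anaphor. Principle A requires it to be bound within its binding domain — the matrix TP, whose subject is Ingrid₂.
Within that domain it is c-commanded by *Ingrid₂*, which does not share its index.
*Sofia₁* does not c-command the anaphor at all.
The anaphor is unbound in its domain → Principle A violation.

Principle A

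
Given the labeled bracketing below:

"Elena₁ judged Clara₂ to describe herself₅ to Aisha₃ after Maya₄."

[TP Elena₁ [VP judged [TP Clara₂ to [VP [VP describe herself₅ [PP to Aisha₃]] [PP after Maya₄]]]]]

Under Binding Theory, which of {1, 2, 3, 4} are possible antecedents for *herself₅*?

{2}

*herself* is an anaphor, so Principle A applies: it must be bound in its binding domain.
Binding domain of *herself₅*: the embedded TP, whose subject is Clara₂.
*Elena₁* c-commands the anaphor but is outside its binding domain → cannot satisfy Principle A.
*Clara₂* c-commands the anaphor within its binding domain → licit binder.
*Aisha₃* does not c-command the anaphor → cannot bind it.
*Maya₄* does not c-command the anaphor → cannot bind it.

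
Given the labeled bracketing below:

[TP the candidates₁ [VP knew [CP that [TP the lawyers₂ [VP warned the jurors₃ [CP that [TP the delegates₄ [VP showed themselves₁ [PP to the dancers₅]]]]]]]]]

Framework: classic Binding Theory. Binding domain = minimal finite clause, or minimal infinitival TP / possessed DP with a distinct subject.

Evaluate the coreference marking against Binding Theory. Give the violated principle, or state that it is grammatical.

The two coindexed NPs are *the candidates₁* and *themselves₁*.
*themselves₁* is an anaphor. Principle A requires it to be bound within its binding domain — the embedded TP, whose subject is the delegates₄.
Within that domain it is c-commanded by *the delegates₄*, which does not share its index.
*the candidates₁* does c-command the anaphor, but from outside its binding domain.
The anaphor is unbound in its domain → Principle A violation.

Principle A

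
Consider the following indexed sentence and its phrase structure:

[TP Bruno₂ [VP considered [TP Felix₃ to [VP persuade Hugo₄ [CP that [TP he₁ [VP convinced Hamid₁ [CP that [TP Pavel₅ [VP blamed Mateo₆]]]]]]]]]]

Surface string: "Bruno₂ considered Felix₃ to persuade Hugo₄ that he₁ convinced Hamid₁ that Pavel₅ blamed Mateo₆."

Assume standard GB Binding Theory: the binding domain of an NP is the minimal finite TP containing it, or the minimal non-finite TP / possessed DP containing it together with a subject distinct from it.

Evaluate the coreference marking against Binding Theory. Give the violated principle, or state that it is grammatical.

The two coindexed NPs are *he₁* and *Hamid₁*.
*Hamid₁* is an R-expression. Principle C requires it to be free everywhere.
*he₁* c-commands it and carries the same index.
The R-expression is bound → Principle C violation.

Principle C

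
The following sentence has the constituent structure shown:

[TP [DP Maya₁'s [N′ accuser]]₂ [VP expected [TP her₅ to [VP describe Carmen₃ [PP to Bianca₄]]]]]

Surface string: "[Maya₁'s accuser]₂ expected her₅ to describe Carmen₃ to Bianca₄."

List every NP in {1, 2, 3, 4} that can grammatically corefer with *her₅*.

{1}

*her* is a pronoun, so Principle B applies: it must be free in its binding domain.
Binding domain of *her₅*: the matrix TP, whose subject is [Maya₁'s accuser]₂.
*Maya₁* and the pronoun do not c-command one another → neither Principle B nor Principle C is at stake; coindexation permitted.
*[Maya₁'s accuser]₂* c-commands the pronoun within its binding domain → coindexation would violate Principle B.
*Carmen₃*: the pronoun c-commands this R-expression → coindexation would violate Principle C on *Carmen₃*.
*Bianca₄*: the pronoun c-commands this R-expression → coindexation would violate Principle C on *Bianca₄*.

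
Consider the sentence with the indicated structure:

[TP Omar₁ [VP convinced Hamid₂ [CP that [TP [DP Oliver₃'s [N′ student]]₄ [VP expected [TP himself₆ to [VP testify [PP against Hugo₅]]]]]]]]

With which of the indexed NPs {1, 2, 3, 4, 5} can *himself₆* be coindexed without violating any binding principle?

*himself* is an anaphor, so Principle A applies: it must be bound in its binding domain.
Binding domain of *himself₆*: the embedded TP, whose subject is [Oliver₃'s student]₄.
*Omar₁* c-commands the anaphor but is outside its binding domain → cannot satisfy Principle A.
*Hamid₂* c-commands the anaphor but is outside its binding domain → cannot satisfy Principle A.
*Oliver₃* does not c-command the anaphor → cannot bind it.
*[Oliver₃'s student]₄* c-commands the anaphor within its binding domain → licit binder.
*Hugo₅* does not c-command the anaphor → cannot bind it.

{4}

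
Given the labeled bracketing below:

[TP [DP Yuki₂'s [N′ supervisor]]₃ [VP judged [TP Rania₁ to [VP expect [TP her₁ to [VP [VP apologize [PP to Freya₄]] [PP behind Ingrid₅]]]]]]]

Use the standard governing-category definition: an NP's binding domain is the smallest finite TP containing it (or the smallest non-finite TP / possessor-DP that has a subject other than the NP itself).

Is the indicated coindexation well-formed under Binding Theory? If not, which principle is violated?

The two coindexed NPs are *Rania₁* and *her₁*.
*her₁* is a pronoun. Its binding domain is the embedded TP, whose subject is Rania₁.
*Rania₁* c-commands it within that domain and carries the same index.
The pronoun is locally bound → Principle B violation.

Principle B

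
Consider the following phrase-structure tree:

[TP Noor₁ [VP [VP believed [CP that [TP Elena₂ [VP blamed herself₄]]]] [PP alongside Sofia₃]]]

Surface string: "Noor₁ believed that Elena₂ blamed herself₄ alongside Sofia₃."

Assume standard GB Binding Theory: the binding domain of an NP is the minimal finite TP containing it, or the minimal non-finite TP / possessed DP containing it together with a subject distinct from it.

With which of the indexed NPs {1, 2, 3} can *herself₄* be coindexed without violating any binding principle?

{2}

*herself* is an anaphor, so Principle A applies: it must be bound in its binding domain.
Binding domain of *herself₄*: the embedded TP, whose subject is Elena₂.
*Noor₁* c-commands the anaphor but is outside its binding domain → cannot satisfy Principle A.
*Elena₂* c-commands the anaphor within its binding domain → licit binder.
*Sofia₃* does not c-command the anaphor → cannot bind it.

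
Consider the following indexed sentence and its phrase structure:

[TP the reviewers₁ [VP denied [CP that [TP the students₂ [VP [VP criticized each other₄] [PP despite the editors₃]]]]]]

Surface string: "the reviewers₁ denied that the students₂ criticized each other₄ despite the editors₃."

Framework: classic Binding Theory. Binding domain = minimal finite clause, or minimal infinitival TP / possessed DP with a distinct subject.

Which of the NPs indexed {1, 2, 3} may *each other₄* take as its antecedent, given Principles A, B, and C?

{2}

*each other* is an anaphor, so Principle A applies: it must be bound in its binding domain.
Binding domain of *each other₄*: the embedded TP, whose subject is the students₂.
*the reviewers₁* c-commands the anaphor but is outside its binding domain → cannot satisfy Principle A.
*the students₂* c-commands the anaphor within its binding domain → licit binder.
*the editors₃* does not c-command the anaphor → cannot bind it.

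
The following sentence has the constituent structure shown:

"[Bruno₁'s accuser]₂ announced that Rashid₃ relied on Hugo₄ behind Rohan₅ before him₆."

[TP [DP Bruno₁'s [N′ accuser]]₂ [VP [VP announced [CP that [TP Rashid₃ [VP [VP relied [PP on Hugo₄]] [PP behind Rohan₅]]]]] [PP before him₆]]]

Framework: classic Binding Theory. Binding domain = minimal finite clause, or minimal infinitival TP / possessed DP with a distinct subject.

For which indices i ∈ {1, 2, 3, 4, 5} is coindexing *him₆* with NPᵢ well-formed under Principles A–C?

*him* is a pronoun, so Principle B applies: it must be free in its binding domain.
Binding domain of *him₆*: the matrix TP, whose subject is [Bruno₁'s accuser]₂.
*Bruno₁* and the pronoun do not c-command one another → neither Principle B nor Principle C is at stake; coindexation permitted.
*[Bruno₁'s accuser]₂* c-commands the pronoun within its binding domain → coindexation would violate Principle B.
*Rashid₃* and the pronoun do not c-command one another → neither Principle B nor Principle C is at stake; coindexation permitted.
*Hugo₄* and the pronoun do not c-command one another → neither Principle B nor Principle C is at stake; coindexation permitted.
*Rohan₅* and the pronoun do not c-command one another → neither Principle B nor Principle C is at stake; coindexation permitted.

{1, 3, 4, 5}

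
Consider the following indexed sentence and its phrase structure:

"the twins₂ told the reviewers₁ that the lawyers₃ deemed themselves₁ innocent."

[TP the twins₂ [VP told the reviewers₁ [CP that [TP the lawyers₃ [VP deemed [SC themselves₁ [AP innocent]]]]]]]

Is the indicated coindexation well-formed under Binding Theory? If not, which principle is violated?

The two coindexed NPs are *the reviewers₁* and *themselves₁*.
*themselves₁* is an anaphor. Principle A requires it to be bound within its binding domain — the embedded TP, whose subject is the lawyers₃.
Within that domain it is c-commanded by *the lawyers₃*, which does not share its index.
*the reviewers₁* does c-command the anaphor, but from outside its binding domain.
The anaphor is unbound in its domain → Principle A violation.

Principle A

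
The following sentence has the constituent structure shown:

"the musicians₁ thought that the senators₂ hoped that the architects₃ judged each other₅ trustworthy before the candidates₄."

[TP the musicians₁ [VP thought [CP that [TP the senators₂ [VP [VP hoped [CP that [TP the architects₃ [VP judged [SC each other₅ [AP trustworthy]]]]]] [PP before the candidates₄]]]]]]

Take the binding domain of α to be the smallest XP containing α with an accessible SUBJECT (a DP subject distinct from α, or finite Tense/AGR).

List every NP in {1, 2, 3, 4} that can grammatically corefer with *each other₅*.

{3}

*each other* is an anaphor, so Principle A applies: it must be bound in its binding domain.
Binding domain of *each other₅*: the embedded TP, whose subject is the architects₃.
*the musicians₁* c-commands the anaphor but is outside its binding domain → cannot satisfy Principle A.
*the senators₂* c-commands the anaphor but is outside its binding domain → cannot satisfy Principle A.
*the architects₃* c-commands the anaphor within its binding domain → licit binder.
*the candidates₄* does not c-command the anaphor → cannot bind it.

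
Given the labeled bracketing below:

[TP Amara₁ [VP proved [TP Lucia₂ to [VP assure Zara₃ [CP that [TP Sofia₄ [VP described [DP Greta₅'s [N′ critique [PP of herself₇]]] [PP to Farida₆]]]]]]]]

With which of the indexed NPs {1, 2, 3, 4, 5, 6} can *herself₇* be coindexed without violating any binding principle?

{5}

*herself* is an anaphor, so Principle A applies: it must be bound in its binding domain.
Binding domain of *herself₇*: the possessed DP, whose subject is Greta₅.
*Amara₁* c-commands the anaphor but is outside its binding domain → cannot satisfy Principle A.
*Lucia₂* c-commands the anaphor but is outside its binding domain → cannot satisfy Principle A.
*Zara₃* c-commands the anaphor but is outside its binding domain → cannot satisfy Principle A.
*Sofia₄* c-commands the anaphor but is outside its binding domain → cannot satisfy Principle A.
*Greta₅* c-commands the anaphor within its binding domain → licit binder.
*Farida₆* does not c-command the anaphor → cannot bind it.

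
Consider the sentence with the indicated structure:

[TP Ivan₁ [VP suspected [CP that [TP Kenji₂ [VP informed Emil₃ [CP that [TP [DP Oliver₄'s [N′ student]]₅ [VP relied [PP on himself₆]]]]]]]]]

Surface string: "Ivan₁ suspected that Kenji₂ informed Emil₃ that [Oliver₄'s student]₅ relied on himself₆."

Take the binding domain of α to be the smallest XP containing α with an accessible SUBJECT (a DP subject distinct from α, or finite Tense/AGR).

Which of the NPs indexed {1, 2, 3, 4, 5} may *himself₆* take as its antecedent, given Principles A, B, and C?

*himself* is an anaphor, so Principle A applies: it must be bound in its binding domain.
Binding domain of *himself₆*: the embedded TP, whose subject is [Oliver₄'s student]₅.
*Ivan₁* c-commands the anaphor but is outside its binding domain → cannot satisfy Principle A.
*Kenji₂* c-commands the anaphor but is outside its binding domain → cannot satisfy Principle A.
*Emil₃* c-commands the anaphor but is outside its binding domain → cannot satisfy Principle A.
*Oliver₄* does not c-command the anaphor → cannot bind it.
*[Oliver₄'s student]₅* c-commands the anaphor within its binding domain → licit binder.

{5}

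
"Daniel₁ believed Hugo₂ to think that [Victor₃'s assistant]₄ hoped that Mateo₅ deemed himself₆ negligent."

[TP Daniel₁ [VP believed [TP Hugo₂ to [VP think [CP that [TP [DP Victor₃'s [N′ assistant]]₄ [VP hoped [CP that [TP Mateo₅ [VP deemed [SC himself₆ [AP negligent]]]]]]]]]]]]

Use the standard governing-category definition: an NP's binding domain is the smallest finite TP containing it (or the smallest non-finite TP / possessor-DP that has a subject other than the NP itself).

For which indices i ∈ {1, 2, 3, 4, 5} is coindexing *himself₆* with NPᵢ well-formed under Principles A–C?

*himself* is an anaphor, so Principle A applies: it must be bound in its binding domain.
Binding domain of *himself₆*: the embedded TP, whose subject is Mateo₅.
*Daniel₁* c-commands the anaphor but is outside its binding domain → cannot satisfy Principle A.
*Hugo₂* c-commands the anaphor but is outside its binding domain → cannot satisfy Principle A.
*Victor₃* does not c-command the anaphor → cannot bind it.
*[Victor₃'s assistant]₄* c-commands the anaphor but is outside its binding domain → cannot satisfy Principle A.
*Mateo₅* c-commands the anaphor within its binding domain → licit binder.

{5}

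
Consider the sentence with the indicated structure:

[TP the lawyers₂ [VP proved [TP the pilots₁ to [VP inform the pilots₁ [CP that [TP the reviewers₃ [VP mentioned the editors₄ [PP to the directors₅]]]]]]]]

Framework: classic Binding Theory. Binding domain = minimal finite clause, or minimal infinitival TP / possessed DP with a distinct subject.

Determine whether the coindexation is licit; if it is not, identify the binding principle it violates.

Principle C

The two coindexed NPs are *the pilots₁* (the higher occurrence) and *the pilots₁* (the lower occurrence).
*the pilots₁* (the lower occurrence) is an R-expression. Principle C requires it to be free everywhere.
*the pilots₁* (the higher occurrence) c-commands it and carries the same index.
The R-expression is bound → Principle C violation.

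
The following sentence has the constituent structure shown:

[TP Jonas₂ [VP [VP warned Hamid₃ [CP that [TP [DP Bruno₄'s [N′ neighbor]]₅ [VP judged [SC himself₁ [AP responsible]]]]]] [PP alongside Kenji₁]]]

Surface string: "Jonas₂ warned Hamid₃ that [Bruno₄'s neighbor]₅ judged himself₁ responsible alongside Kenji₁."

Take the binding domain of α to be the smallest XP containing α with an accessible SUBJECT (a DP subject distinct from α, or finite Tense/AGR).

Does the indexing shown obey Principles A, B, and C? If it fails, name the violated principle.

Principle A

The two coindexed NPs are *Kenji₁* and *himself₁*.
*himself₁* is an anaphor. Principle A requires it to be bound within its binding domain — the embedded TP, whose subject is [Bruno₄'s neighbor]₅.
Within that domain it is c-commanded by *[Bruno₄'s neighbor]₅*, which does not share its index.
*Kenji₁* does not c-command the anaphor at all.
The anaphor is unbound in its domain → Principle A violation.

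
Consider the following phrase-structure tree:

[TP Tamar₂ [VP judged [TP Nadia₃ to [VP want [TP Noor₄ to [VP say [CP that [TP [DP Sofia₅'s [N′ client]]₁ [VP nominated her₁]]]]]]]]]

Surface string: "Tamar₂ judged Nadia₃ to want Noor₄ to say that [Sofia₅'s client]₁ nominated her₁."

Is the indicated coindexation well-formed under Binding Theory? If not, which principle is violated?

Principle B

The two coindexed NPs are *[Sofia₅'s client]₁* and *her₁*.
*her₁* is a pronoun. Its binding domain is the embedded TP, whose subject is [Sofia₅'s client]₁.
*[Sofia₅'s client]₁* c-commands it within that domain and carries the same index.
The pronoun is locally bound → Principle B violation.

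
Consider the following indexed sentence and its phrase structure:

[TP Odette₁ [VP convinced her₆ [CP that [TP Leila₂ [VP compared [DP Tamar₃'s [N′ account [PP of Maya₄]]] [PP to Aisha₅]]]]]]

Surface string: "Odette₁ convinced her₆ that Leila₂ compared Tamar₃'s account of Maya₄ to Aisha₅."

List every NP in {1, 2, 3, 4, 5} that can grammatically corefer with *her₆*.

none

*her* is a pronoun, so Principle B applies: it must be free in its binding domain.
Binding domain of *her₆*: the matrix TP, whose subject is Odette₁.
*Odette₁* c-commands the pronoun within its binding domain → coindexation would violate Principle B.
*Leila₂*: the pronoun c-commands this R-expression → coindexation would violate Principle C on *Leila₂*.
*Tamar₃*: the pronoun c-commands this R-expression → coindexation would violate Principle C on *Tamar₃*.
*Maya₄*: the pronoun c-commands this R-expression → coindexation would violate Principle C on *Maya₄*.
*Aisha₅*: the pronoun c-commands this R-expression → coindexation would violate Principle C on *Aisha₅*.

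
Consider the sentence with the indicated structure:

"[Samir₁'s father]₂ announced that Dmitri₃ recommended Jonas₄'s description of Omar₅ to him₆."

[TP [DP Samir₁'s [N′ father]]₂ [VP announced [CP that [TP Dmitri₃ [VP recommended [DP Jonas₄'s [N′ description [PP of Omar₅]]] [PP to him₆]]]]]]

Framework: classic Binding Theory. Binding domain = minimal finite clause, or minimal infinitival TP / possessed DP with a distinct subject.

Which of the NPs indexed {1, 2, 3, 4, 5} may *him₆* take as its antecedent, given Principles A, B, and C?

*him* is a pronoun, so Principle B applies: it must be free in its binding domain.
Binding domain of *him₆*: the embedded TP, whose subject is Dmitri₃.
*Samir₁* and the pronoun do not c-command one another → neither Principle B nor Principle C is at stake; coindexation permitted.
*[Samir₁'s father]₂* c-commands the pronoun but from outside its binding domain, and is not c-commanded by it → coindexation permitted.
*Dmitri₃* c-commands the pronoun within its binding domain → coindexation would violate Principle B.
*Jonas₄* and the pronoun do not c-command one another → neither Principle B nor Principle C is at stake; coindexation permitted.
*Omar₅* and the pronoun do not c-command one another → neither Principle B nor Principle C is at stake; coindexation permitted.

{1, 2, 4, 5}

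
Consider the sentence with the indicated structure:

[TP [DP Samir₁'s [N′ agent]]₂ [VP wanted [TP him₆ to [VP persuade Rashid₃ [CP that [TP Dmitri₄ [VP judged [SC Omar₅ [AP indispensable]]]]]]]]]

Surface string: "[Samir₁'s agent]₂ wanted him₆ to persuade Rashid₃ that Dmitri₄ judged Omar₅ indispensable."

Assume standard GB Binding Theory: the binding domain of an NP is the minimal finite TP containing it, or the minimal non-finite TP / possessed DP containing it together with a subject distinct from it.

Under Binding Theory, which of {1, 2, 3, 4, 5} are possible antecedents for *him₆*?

{1}

*him* is a pronoun, so Principle B applies: it must be free in its binding domain.
Binding domain of *him₆*: the matrix TP, whose subject is [Samir₁'s agent]₂.
*Samir₁* and the pronoun do not c-command one another → neither Principle B nor Principle C is at stake; coindexation permitted.
*[Samir₁'s agent]₂* c-commands the pronoun within its binding domain → coindexation would violate Principle B.
*Rashid₃*: the pronoun c-commands this R-expression → coindexation would violate Principle C on *Rashid₃*.
*Dmitri₄*: the pronoun c-commands this R-expression → coindexation would violate Principle C on *Dmitri₄*.
*Omar₅*: the pronoun c-commands this R-expression → coindexation would violate Principle C on *Omar₅*.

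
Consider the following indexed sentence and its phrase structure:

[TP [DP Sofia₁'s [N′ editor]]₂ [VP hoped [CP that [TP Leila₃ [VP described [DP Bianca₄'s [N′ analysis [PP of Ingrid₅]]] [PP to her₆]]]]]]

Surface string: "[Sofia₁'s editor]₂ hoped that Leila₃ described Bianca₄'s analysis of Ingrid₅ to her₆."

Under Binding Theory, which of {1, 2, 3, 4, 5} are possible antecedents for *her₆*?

*her* is a pronoun, so Principle B applies: it must be free in its binding domain.
Binding domain of *her₆*: the embedded TP, whose subject is Leila₃.
*Sofia₁* and the pronoun do not c-command one another → neither Principle B nor Principle C is at stake; coindexation permitted.
*[Sofia₁'s editor]₂* c-commands the pronoun but from outside its binding domain, and is not c-commanded by it → coindexation permitted.
*Leila₃* c-commands the pronoun within its binding domain → coindexation would violate Principle B.
*Bianca₄* and the pronoun do not c-command one another → neither Principle B nor Principle C is at stake; coindexation permitted.
*Ingrid₅* and the pronoun do not c-command one another → neither Principle B nor Principle C is at stake; coindexation permitted.

{1, 2, 4, 5}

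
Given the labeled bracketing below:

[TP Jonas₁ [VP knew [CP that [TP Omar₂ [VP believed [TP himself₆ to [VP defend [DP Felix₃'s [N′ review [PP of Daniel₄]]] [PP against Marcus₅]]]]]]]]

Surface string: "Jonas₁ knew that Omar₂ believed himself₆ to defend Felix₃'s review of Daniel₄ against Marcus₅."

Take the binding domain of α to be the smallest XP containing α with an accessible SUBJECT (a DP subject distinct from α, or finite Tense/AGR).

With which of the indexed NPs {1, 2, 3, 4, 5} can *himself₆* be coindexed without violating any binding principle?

*himself* is an anaphor, so Principle A applies: it must be bound in its binding domain.
Binding domain of *himself₆*: the embedded TP, whose subject is Omar₂.
*Jonas₁* c-commands the anaphor but is outside its binding domain → cannot satisfy Principle A.
*Omar₂* c-commands the anaphor within its binding domain → licit binder.
*Felix₃* does not c-command the anaphor → cannot bind it.
*Daniel₄* does not c-command the anaphor → cannot bind it.
*Marcus₅* does not c-command the anaphor → cannot bind it.

{2}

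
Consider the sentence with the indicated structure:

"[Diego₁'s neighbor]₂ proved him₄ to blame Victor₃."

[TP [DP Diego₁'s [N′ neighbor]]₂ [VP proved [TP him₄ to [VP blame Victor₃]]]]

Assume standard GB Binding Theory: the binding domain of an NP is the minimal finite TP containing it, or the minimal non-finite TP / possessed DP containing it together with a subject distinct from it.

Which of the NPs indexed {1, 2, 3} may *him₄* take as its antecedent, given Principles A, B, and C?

*him* is a pronoun, so Principle B applies: it must be free in its binding domain.
Binding domain of *him₄*: the matrix TP, whose subject is [Diego₁'s neighbor]₂.
*Diego₁* and the pronoun do not c-command one another → neither Principle B nor Principle C is at stake; coindexation permitted.
*[Diego₁'s neighbor]₂* c-commands the pronoun within its binding domain → coindexation would violate Principle B.
*Victor₃*: the pronoun c-commands this R-expression → coindexation would violate Principle C on *Victor₃*.

{1}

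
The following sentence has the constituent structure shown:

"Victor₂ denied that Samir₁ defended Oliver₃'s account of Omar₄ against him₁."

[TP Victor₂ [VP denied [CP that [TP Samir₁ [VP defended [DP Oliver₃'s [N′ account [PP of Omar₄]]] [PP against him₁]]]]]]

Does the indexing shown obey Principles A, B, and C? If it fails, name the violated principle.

The two coindexed NPs are *Samir₁* and *him₁*.
*him₁* is a pronoun. Its binding domain is the embedded TP, whose subject is Samir₁.
*Samir₁* c-commands it within that domain and carries the same index.
The pronoun is locally bound → Principle B violation.

Principle B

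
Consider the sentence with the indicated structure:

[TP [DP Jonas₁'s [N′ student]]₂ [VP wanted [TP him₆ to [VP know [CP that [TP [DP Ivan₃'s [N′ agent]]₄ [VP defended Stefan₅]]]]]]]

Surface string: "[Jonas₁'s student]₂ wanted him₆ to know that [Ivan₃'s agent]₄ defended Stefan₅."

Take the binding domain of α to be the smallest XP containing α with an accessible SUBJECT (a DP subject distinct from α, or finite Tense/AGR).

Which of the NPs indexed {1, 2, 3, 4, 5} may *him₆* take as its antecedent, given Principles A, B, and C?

*him* is a pronoun, so Principle B applies: it must be free in its binding domain.
Binding domain of *him₆*: the matrix TP, whose subject is [Jonas₁'s student]₂.
*Jonas₁* and the pronoun do not c-command one another → neither Principle B nor Principle C is at stake; coindexation permitted.
*[Jonas₁'s student]₂* c-commands the pronoun within its binding domain → coindexation would violate Principle B.
*Ivan₃*: the pronoun c-commands this R-expression → coindexation would violate Principle C on *Ivan₃*.
*[Ivan₃'s agent]₄*: the pronoun c-commands this R-expression → coindexation would violate Principle C on *[Ivan₃'s agent]₄*.
*Stefan₅*: the pronoun c-commands this R-expression → coindexation would violate Principle C on *Stefan₅*.

{1}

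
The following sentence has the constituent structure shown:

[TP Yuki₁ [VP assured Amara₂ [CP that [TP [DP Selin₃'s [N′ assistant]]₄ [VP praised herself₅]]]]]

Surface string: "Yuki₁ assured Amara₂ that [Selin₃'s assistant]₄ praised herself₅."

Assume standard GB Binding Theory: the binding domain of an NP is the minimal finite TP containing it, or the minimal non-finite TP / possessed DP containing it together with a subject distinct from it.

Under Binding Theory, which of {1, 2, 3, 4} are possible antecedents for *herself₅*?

*herself* is an anaphor, so Principle A applies: it must be bound in its binding domain.
Binding domain of *herself₅*: the embedded TP, whose subject is [Selin₃'s assistant]₄.
*Yuki₁* c-commands the anaphor but is outside its binding domain → cannot satisfy Principle A.
*Amara₂* c-commands the anaphor but is outside its binding domain → cannot satisfy Principle A.
*Selin₃* does not c-command the anaphor → cannot bind it.
*[Selin₃'s assistant]₄* c-commands the anaphor within its binding domain → licit binder.

{4}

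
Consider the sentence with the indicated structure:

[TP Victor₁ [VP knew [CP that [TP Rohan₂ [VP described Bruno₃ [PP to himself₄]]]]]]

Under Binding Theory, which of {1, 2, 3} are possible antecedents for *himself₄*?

*himself* is an anaphor, so Principle A applies: it must be bound in its binding domain.
Binding domain of *himself₄*: the embedded TP, whose subject is Rohan₂.
*Victor₁* c-commands the anaphor but is outside its binding domain → cannot satisfy Principle A.
*Rohan₂* c-commands the anaphor within its binding domain → licit binder.
*Bruno₃* c-commands the anaphor within its binding domain → licit binder.

{2, 3}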